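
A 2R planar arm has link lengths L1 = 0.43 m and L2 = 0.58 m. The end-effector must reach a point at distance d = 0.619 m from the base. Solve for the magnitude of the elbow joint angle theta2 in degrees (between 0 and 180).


cos(th2) = (d^2 - L1^2 - L2^2)/(2*L1*L2) = (0.619^2 - 0.43^2 - 0.58^2)/(2*0.43*0.58) = -0.27694266
th2 = acos(-0.27694266) = 106.0778 deg

106.0778 degrees


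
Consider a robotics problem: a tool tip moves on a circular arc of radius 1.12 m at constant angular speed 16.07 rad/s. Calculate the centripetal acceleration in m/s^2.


a_c = omega^2 * r = 16.07^2 * 1.12 = 289.2343

289.2343 m/s^2


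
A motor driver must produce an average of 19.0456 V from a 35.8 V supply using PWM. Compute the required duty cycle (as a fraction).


D = V_avg/V_supply = 19.0456/35.8 = 0.5320

0.5320


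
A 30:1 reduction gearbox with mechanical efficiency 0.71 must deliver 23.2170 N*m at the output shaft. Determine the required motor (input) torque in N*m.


tau_in = tau_out / (N * eta) = 23.2170 / (30 * 0.71) = 1.0900

1.0900 N*m


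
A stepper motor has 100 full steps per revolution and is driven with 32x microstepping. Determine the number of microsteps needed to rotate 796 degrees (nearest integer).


step_size = 360/(100*32) = 360/3200 = 0.112500 deg
n = 796/(360/3200) = 796*3200/360 = 7075.5556 -> 7076

7076 steps


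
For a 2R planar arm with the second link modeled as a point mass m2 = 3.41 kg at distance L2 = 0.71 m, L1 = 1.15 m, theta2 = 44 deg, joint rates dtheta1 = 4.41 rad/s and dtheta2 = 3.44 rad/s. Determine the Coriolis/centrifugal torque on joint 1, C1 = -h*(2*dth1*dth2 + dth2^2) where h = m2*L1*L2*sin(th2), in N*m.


h = m2*L1*L2*sin(th2) = 3.41*1.15*0.71*sin(44 deg) = 1.934113
C1 = -h*(2*4.41*3.44 + 3.44^2) = -1.934113*42.1744 = -81.5701

-81.5701 N*m


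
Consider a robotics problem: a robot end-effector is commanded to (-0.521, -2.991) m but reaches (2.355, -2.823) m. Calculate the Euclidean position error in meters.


dx = 2.355 - (-0.521) = 2.8760, dy = -2.823 - (-2.991) = 0.1680
err = sqrt(8.271376 + 0.028224) = 2.8809

2.8809 m


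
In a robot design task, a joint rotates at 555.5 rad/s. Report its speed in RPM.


RPM = 555.5 * 60/(2*pi) = 5304.6343

5304.6343 RPM


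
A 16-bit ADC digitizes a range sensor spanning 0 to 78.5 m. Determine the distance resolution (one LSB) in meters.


res = range / 2^n = 78.5/2^16 = 78.5/65536 = 0.0012

0.0012 m


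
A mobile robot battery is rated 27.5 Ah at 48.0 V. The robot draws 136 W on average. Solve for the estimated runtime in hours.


E = 27.5*48.0 = 1320.0000 Wh
t = E/P = 1320.0000/136 = 9.7059

9.7059 hours


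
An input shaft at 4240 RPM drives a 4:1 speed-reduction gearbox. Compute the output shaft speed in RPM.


omega_out = omega_in / N = 4240 / 4 = 1060.0000

1060.0000 RPM


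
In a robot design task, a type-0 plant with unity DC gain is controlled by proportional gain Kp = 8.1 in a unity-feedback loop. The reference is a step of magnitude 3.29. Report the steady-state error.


e_ss = R/(1 + Kp) = 3.29/(1 + 8.1) = 3.29/9.1000 = 0.3615

0.3615


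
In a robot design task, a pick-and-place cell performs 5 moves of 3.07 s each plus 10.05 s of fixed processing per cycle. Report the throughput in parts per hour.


T_cycle = 5*3.07 + 10.05 = 25.4000 s
rate = 3600/T = 141.7323

141.7323 parts/hour


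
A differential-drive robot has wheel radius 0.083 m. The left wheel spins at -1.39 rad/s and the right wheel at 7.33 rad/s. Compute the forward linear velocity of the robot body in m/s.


v = r*(wR + wL)/2 = 0.083*(7.33 + -1.39)/2 = 0.2465

0.2465 m/s


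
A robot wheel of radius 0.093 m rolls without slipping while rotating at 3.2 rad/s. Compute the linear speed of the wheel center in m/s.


v = omega * r = 3.2 * 0.093 = 0.2976

0.2976 m/s


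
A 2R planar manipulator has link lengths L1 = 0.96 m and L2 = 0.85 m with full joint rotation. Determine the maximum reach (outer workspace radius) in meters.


r_max = L1 + L2 = 0.96 + 0.85 = 1.8100

1.8100 m


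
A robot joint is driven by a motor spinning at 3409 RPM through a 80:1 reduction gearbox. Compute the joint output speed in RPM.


omega_joint = omega_motor / N = 3409 / 80 = 42.6125

42.6125 RPM


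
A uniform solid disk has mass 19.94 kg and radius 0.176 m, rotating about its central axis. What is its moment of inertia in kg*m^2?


I = (1/2)*m*R^2 = 0.5*19.94*0.176^2 = 0.3088

0.3088 kg*m^2


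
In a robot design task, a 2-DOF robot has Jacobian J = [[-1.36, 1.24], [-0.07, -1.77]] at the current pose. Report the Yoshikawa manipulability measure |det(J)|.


det(J) = -1.36*-1.77 - (1.24)*(-0.07) = 2.4940
|det(J)| = 2.4940

2.4940


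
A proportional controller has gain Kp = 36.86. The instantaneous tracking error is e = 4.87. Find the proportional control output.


u_P = Kp * e = 36.86 * 4.87 = 179.5082

179.5082


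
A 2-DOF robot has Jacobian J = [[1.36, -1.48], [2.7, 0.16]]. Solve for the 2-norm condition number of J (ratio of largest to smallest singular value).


JJ^T eigenvalues: trace(JJ^T) = 11.3556, det(JJ^T) = det(J)^2 = 17.75442496
s_max^2 = (11.3556 + sqrt(57.93195152))/2 = 9.48345210
s_min^2 = (11.3556 - sqrt(57.93195152))/2 = 1.87214790
kappa = s_max/s_min = sqrt(9.48345210/1.87214790) = 2.2507

2.2507


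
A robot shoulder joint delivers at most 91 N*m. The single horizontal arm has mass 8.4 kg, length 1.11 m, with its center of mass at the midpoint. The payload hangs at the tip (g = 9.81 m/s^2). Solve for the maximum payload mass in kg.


tau_arm = m_arm*g*(L/2) = 8.4*9.81*1.11/2 = 45.7342 N*m
tau_payload = tau_max - tau_arm = 91 - 45.7342 = 45.2658
m_payload = tau_payload / (g*L) = 45.2658 / (9.81*1.11) = 4.1570

4.1570 kg


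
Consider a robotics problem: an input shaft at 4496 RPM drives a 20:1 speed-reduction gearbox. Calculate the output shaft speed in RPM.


omega_out = omega_in / N = 4496 / 20 = 224.8000

224.8000 RPM


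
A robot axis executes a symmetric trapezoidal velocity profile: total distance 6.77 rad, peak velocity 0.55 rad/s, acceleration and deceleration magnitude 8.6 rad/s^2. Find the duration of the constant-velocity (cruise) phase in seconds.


t_acc = v/a = 0.063953 s, d_acc = v^2/(2a) = 0.017587 rad each
d_cruise = 6.77 - 2*0.017587 = 6.734826 rad
t_cruise = d_cruise/v = 6.734826/0.55 = 12.2451

12.2451 s


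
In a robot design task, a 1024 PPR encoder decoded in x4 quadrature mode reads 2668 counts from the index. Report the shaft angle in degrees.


angle = counts * 360 / (PPR*4) = 2668 * 360 / 4096 = 234.4922

234.4922 degrees


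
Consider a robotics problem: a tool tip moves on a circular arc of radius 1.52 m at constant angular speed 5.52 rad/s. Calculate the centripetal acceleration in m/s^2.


a_c = omega^2 * r = 5.52^2 * 1.52 = 46.3150

46.3150 m/s^2


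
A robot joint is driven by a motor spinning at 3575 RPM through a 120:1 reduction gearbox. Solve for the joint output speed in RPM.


omega_joint = omega_motor / N = 3575 / 120 = 29.7917

29.7917 RPM


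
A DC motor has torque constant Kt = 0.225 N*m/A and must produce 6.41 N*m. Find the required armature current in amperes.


I = tau / Kt = 6.41/0.225 = 28.4889

28.4889 A


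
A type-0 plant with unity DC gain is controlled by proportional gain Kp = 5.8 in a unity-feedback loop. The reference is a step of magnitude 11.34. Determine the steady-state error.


e_ss = R/(1 + Kp) = 11.34/(1 + 5.8) = 11.34/6.8000 = 1.6676

1.6676


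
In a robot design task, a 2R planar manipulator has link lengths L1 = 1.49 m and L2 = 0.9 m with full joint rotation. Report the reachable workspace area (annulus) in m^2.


r_max = L1 + L2 = 2.3900, r_min = |L1 - L2| = 0.5900
A = pi*(r_max^2 - r_min^2) = pi*(5.7121 - 0.3481) = 16.8515

16.8515 m^2


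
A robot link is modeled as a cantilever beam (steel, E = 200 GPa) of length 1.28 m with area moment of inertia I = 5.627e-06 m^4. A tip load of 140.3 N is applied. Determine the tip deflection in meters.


delta = F*L^3/(3*E*I) = 140.3*1.28^3/(3*2.000e+11*5.627e-06)
      = 294.2304256/3376200 = 8.7148e-05

8.7148e-05 m


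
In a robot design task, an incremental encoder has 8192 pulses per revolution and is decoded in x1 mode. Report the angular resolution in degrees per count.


resolution = 360 / (PPR * 1) = 360 / 8192 = 0.0439

0.0439 degrees


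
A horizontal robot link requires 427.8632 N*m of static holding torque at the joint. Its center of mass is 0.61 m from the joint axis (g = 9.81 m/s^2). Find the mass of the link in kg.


m = tau / (g*L) = 427.8632 / (9.81 * 0.61) = 71.5000

71.5000 kg


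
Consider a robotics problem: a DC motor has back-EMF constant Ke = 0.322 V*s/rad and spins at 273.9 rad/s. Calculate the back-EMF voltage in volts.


V_emf = Ke * omega = 0.322*273.9 = 88.1958

88.1958 V


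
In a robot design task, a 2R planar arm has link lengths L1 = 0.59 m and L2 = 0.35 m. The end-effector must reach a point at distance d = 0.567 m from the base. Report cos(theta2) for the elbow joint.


cos(th2) = (d^2 - L1^2 - L2^2)/(2*L1*L2) = (0.567^2 - 0.59^2 - 0.35^2)/(2*0.59*0.35) = -0.3610

-0.3610


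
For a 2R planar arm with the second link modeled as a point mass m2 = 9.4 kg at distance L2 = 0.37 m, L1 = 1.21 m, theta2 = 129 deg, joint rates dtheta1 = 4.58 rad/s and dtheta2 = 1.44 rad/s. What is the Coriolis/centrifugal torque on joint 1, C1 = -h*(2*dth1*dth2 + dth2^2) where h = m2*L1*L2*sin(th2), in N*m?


h = m2*L1*L2*sin(th2) = 9.4*1.21*0.37*sin(129 deg) = 3.270526
C1 = -h*(2*4.58*1.44 + 1.44^2) = -3.270526*15.2640 = -49.9213

-49.9213 N*m


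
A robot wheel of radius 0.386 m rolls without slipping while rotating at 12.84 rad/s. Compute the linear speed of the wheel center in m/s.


v = omega * r = 12.84 * 0.386 = 4.9562

4.9562 m/s


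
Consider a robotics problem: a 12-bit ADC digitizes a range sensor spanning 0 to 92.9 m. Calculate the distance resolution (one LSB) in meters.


res = range / 2^n = 92.9/2^12 = 92.9/4096 = 0.0227

0.0227 m


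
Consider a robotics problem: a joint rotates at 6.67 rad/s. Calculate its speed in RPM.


RPM = 6.67 * 60/(2*pi) = 63.6938

63.6938 RPM


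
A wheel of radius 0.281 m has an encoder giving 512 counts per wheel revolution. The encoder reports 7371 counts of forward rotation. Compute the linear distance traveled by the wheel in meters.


revs = 7371/512 = 14.396484
d = revs * 2*pi*r = 14.396484 * 2*pi*0.281 = 25.4181

25.4181 m


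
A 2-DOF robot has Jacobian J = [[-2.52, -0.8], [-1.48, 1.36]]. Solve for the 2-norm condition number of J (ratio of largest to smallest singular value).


JJ^T eigenvalues: trace(JJ^T) = 11.0304, det(JJ^T) = det(J)^2 = 21.26316544
s_max^2 = (11.0304 + sqrt(36.61706240))/2 = 8.54080169
s_min^2 = (11.0304 - sqrt(36.61706240))/2 = 2.48959831
kappa = s_max/s_min = sqrt(8.54080169/2.48959831) = 1.8522

1.8522


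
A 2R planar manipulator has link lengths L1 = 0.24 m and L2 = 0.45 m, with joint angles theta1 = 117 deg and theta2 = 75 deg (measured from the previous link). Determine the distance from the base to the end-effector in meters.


x = L1*cos(th1) + L2*cos(th1+th2) = -0.549124
y = L1*sin(th1) + L2*sin(th1+th2) = 0.120281
d = sqrt(x^2 + y^2) = sqrt(0.301537 + 0.014468) = 0.5621

0.5621 m


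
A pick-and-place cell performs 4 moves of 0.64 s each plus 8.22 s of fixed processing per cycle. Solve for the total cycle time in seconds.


T = 4*0.64 + 8.22 = 10.7800

10.7800 s


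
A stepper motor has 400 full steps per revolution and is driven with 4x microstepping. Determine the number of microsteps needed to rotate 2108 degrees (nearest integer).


step_size = 360/(400*4) = 360/1600 = 0.225000 deg
n = 2108/(360/1600) = 2108*1600/360 = 9368.8889 -> 9369

9369 steps


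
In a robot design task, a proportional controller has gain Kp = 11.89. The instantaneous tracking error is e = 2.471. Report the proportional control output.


u_P = Kp * e = 11.89 * 2.471 = 29.3802

29.3802


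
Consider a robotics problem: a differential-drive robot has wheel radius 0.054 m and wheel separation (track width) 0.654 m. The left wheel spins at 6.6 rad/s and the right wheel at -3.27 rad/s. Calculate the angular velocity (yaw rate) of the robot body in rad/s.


omega = r*(wR - wL)/L = 0.054*(-3.27 - (6.6))/0.654 = -0.8150

-0.8150 rad/s


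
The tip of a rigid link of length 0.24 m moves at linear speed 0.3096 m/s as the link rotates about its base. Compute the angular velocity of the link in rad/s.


omega = v / L = 0.3096 / 0.24 = 1.2900

1.2900 rad/s


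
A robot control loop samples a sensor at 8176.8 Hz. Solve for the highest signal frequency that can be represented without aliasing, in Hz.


f_max = f_s/2 = 8176.8/2 = 4088.4000

4088.4000 Hz


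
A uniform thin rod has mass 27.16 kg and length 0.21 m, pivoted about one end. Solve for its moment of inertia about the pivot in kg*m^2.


I = (1/3)*m*L^2 = (1/3)*27.16*0.21^2 = 0.3993

0.3993 kg*m^2


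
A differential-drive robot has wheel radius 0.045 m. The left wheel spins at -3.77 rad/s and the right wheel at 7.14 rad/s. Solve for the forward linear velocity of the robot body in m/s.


v = r*(wR + wL)/2 = 0.045*(7.14 + -3.77)/2 = 0.0758

0.0758 m/s


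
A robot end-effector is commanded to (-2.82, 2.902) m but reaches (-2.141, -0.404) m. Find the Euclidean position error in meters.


dx = -2.141 - (-2.82) = 0.6790, dy = -0.404 - (2.902) = -3.3060
err = sqrt(0.461041 + 10.929636) = 3.3750

3.3750 m


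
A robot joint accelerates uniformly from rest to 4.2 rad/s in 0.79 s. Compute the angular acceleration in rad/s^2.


alpha = delta_omega / t = 4.2 / 0.79 = 5.3165

5.3165 rad/s^2


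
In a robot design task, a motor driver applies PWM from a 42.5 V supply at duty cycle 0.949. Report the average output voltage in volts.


V_avg = V_supply * D = 42.5*0.949 = 40.3325

40.3325 V


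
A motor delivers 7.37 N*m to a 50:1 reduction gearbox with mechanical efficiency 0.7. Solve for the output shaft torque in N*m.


tau_out = tau_in * N * eta = 7.37 * 50 * 0.7 = 257.9500

257.9500 N*m


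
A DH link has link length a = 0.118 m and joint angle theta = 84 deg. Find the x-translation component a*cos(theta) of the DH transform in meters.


a*cos(theta) = 0.118*cos(84 deg) = 0.0123

0.0123 m


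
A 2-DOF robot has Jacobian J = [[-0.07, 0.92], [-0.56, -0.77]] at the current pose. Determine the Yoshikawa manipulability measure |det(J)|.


det(J) = -0.07*-0.77 - (0.92)*(-0.56) = 0.5691
|det(J)| = 0.5691

0.5691


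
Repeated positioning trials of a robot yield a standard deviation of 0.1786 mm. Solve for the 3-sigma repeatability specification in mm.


repeatability = 3*sigma = 3*0.1786 = 0.5358

0.5358 mm


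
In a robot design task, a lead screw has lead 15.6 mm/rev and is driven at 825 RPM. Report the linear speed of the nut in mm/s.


v = lead * (RPM/60) = 15.6*825/60 = 214.5000

214.5000 mm/s


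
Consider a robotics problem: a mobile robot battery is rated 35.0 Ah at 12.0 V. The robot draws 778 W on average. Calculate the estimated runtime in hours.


E = 35.0*12.0 = 420.0000 Wh
t = E/P = 420.0000/778 = 0.5398

0.5398 hours


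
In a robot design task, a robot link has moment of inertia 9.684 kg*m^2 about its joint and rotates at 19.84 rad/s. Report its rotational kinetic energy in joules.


KE = (1/2)*I*omega^2 = 0.5*9.684*19.84^2 = 1905.9352

1905.9352 J


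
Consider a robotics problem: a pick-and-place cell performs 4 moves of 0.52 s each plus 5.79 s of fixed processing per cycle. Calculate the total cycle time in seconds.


T = 4*0.52 + 5.79 = 7.8700

7.8700 s


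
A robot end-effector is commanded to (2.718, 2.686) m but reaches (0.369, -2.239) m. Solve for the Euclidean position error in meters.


dx = 0.369 - (2.718) = -2.3490, dy = -2.239 - (2.686) = -4.9250
err = sqrt(5.517801 + 24.255625) = 5.4565

5.4565 m


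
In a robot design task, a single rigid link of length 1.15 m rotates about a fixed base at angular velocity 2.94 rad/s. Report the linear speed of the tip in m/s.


v = L*omega = 1.15 * 2.94 = 3.3810

3.3810 m/s


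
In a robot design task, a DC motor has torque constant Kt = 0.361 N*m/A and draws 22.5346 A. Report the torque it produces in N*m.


tau = Kt * I = 0.361*22.5346 = 8.1350

8.1350 N*m


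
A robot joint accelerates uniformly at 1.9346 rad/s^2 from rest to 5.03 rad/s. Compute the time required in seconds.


t = delta_omega / alpha = 5.03 / 1.9346 = 2.6000

2.6000 s


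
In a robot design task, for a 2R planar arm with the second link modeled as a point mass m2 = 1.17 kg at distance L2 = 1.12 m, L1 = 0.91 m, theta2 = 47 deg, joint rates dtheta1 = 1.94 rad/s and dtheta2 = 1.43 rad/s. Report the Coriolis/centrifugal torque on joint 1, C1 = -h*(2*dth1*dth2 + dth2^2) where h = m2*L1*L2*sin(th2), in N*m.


h = m2*L1*L2*sin(th2) = 1.17*0.91*1.12*sin(47 deg) = 0.872113
C1 = -h*(2*1.94*1.43 + 1.43^2) = -0.872113*7.5933 = -6.6222

-6.6222 N*m


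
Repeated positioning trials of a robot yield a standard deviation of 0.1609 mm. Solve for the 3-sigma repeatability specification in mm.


repeatability = 3*sigma = 3*0.1609 = 0.4827

0.4827 mm


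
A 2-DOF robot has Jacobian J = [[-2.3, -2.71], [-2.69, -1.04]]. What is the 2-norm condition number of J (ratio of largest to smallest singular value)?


JJ^T eigenvalues: trace(JJ^T) = 20.9518, det(JJ^T) = det(J)^2 = 23.98942441
s_max^2 = (20.9518 + sqrt(343.02022560))/2 = 19.73630260
s_min^2 = (20.9518 - sqrt(343.02022560))/2 = 1.21549740
kappa = s_max/s_min = sqrt(19.73630260/1.21549740) = 4.0295

4.0295


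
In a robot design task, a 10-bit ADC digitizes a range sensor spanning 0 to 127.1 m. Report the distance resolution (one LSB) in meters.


res = range / 2^n = 127.1/2^10 = 127.1/1024 = 0.1241

0.1241 m


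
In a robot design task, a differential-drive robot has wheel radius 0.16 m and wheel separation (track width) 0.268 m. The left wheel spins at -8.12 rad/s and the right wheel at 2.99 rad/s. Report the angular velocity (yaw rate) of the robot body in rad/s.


omega = r*(wR - wL)/L = 0.16*(2.99 - (-8.12))/0.268 = 6.6328

6.6328 rad/s


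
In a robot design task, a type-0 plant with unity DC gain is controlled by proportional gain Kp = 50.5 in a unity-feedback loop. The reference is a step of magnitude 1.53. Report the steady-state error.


e_ss = R/(1 + Kp) = 1.53/(1 + 50.5) = 1.53/51.5000 = 0.0297

0.0297


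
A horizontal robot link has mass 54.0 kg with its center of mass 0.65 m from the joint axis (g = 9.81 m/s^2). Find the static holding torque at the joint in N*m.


tau = m*g*L = 54.0 * 9.81 * 0.65 = 344.3310

344.3310 N*m


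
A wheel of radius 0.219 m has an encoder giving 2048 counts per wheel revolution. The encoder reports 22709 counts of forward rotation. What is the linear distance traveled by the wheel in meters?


revs = 22709/2048 = 11.088379
d = revs * 2*pi*r = 11.088379 * 2*pi*0.219 = 15.2578

15.2578 m


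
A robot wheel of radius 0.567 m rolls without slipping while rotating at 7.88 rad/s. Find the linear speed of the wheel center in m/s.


v = omega * r = 7.88 * 0.567 = 4.4680

4.4680 m/s


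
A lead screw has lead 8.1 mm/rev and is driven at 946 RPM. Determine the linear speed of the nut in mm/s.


v = lead * (RPM/60) = 8.1*946/60 = 127.7100

127.7100 mm/s


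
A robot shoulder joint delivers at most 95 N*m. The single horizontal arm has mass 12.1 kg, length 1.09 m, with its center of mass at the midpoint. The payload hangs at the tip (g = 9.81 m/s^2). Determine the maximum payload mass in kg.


tau_arm = m_arm*g*(L/2) = 12.1*9.81*1.09/2 = 64.6920 N*m
tau_payload = tau_max - tau_arm = 95 - 64.6920 = 30.3080
m_payload = tau_payload / (g*L) = 30.3080 / (9.81*1.09) = 2.8344

2.8344 kg


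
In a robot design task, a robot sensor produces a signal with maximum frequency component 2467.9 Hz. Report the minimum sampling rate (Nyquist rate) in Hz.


f_s,min = 2*f_max = 2*2467.9 = 4935.8000

4935.8000 Hz


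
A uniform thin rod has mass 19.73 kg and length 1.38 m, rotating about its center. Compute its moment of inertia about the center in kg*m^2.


I = (1/12)*m*L^2 = (1/12)*19.73*1.38^2 = 3.1312

3.1312 kg*m^2


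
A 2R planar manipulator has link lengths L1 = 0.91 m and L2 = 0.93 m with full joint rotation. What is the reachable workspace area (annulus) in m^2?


r_max = L1 + L2 = 1.8400, r_min = |L1 - L2| = 0.0200
A = pi*(r_max^2 - r_min^2) = pi*(3.3856 - 0.0004) = 10.6349

10.6349 m^2


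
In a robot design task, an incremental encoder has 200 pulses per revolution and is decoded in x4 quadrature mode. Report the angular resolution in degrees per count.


resolution = 360 / (PPR * 4) = 360 / 800 = 0.4500

0.4500 degrees


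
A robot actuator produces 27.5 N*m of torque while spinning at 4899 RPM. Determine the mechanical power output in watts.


omega = 4899 * 2*pi/60 = 513.022080 rad/s
P = tau * omega = 27.5 * 513.022080 = 14108.1072

14108.1072 W


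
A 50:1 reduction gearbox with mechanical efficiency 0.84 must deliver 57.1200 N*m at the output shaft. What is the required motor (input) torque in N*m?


tau_in = tau_out / (N * eta) = 57.1200 / (50 * 0.84) = 1.3600

1.3600 N*m


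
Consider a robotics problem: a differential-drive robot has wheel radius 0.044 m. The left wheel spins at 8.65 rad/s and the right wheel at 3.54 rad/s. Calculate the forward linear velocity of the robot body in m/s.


v = r*(wR + wL)/2 = 0.044*(3.54 + 8.65)/2 = 0.2682

0.2682 m/s


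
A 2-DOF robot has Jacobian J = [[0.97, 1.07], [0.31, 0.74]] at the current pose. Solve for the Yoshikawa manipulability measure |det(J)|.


det(J) = 0.97*0.74 - (1.07)*(0.31) = 0.3861
|det(J)| = 0.3861

0.3861


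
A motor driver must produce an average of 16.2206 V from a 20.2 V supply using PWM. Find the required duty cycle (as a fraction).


D = V_avg/V_supply = 16.2206/20.2 = 0.8030

0.8030


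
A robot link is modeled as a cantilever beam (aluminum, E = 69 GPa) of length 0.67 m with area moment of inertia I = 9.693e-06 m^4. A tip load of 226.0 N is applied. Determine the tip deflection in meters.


delta = F*L^3/(3*E*I) = 226.0*0.67^3/(3*6.900e+10*9.693e-06)
      = 67.972438/2006451 = 3.3877e-05

3.3877e-05 m


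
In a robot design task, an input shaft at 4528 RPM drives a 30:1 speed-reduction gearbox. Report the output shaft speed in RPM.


omega_out = omega_in / N = 4528 / 30 = 150.9333

150.9333 RPM


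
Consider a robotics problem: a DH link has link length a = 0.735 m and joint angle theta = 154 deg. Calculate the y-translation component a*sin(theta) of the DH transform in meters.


a*sin(theta) = 0.735*sin(154 deg) = 0.3222

0.3222 m


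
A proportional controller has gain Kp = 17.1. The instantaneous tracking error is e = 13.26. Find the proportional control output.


u_P = Kp * e = 17.1 * 13.26 = 226.7460

226.7460


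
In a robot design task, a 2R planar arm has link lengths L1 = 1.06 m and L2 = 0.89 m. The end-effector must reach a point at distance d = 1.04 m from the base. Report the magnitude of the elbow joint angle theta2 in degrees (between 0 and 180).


cos(th2) = (d^2 - L1^2 - L2^2)/(2*L1*L2) = (1.04^2 - 1.06^2 - 0.89^2)/(2*1.06*0.89) = -0.44207123
th2 = acos(-0.44207123) = 116.2361 deg

116.2361 degrees


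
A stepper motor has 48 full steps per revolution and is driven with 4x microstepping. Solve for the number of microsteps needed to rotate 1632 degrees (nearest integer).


step_size = 360/(48*4) = 360/192 = 1.875000 deg
n = 1632/(360/192) = 1632*192/360 = 870.4000 -> 870

870 steps


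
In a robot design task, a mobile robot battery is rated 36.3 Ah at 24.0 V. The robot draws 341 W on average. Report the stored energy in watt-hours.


E = capacity * V = 36.3*24.0 = 871.2000

871.2000 Wh


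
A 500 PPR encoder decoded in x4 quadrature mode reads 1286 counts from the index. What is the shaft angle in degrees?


angle = counts * 360 / (PPR*4) = 1286 * 360 / 2000 = 231.4800

231.4800 degrees


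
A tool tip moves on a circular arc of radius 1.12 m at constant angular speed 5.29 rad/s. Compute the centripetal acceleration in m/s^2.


a_c = omega^2 * r = 5.29^2 * 1.12 = 31.3422

31.3422 m/s^2


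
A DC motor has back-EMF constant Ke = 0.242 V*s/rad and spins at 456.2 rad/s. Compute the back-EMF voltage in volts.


V_emf = Ke * omega = 0.242*456.2 = 110.4004

110.4004 V


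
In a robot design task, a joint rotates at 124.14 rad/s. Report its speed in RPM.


RPM = 124.14 * 60/(2*pi) = 1185.4497

1185.4497 RPM


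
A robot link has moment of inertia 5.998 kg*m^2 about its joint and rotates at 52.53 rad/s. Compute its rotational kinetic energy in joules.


KE = (1/2)*I*omega^2 = 0.5*5.998*52.53^2 = 8275.4433

8275.4433 J


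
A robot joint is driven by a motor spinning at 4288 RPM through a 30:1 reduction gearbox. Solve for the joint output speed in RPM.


omega_joint = omega_motor / N = 4288 / 30 = 142.9333

142.9333 RPM


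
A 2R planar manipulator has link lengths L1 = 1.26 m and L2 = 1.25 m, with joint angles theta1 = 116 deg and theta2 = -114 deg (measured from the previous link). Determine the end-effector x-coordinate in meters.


x = L1*cos(th1) + L2*cos(th1+th2) = 1.26*cos(116 deg) + 1.25*cos(2 deg) = 0.6969

0.6969 m


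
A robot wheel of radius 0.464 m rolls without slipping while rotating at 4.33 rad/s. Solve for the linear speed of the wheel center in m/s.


v = omega * r = 4.33 * 0.464 = 2.0091

2.0091 m/s


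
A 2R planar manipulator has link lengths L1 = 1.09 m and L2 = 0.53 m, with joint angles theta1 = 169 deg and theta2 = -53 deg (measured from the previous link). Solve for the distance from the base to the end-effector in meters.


x = L1*cos(th1) + L2*cos(th1+th2) = -1.302310
y = L1*sin(th1) + L2*sin(th1+th2) = 0.684343
d = sqrt(x^2 + y^2) = sqrt(1.696011 + 0.468325) = 1.4712

1.4712 m


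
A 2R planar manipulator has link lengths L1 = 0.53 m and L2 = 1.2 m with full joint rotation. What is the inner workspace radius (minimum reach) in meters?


r_min = |L1 - L2| = |0.53 - 1.2| = 0.6700

0.6700 m


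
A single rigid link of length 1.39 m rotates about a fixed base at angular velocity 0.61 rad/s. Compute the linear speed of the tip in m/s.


v = L*omega = 1.39 * 0.61 = 0.8479

0.8479 m/s


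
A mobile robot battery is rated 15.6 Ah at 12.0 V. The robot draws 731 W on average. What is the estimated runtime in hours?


E = 15.6*12.0 = 187.2000 Wh
t = E/P = 187.2000/731 = 0.2561

0.2561 hours


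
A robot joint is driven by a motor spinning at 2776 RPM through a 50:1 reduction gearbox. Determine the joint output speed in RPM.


omega_joint = omega_motor / N = 2776 / 50 = 55.5200

55.5200 RPM


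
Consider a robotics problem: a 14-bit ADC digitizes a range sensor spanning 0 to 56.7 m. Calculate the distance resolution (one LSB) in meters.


res = range / 2^n = 56.7/2^14 = 56.7/16384 = 0.0035

0.0035 m


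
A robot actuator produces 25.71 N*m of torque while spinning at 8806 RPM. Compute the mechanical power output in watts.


omega = 8806 * 2*pi/60 = 922.162164 rad/s
P = tau * omega = 25.71 * 922.162164 = 23708.7892

23708.7892 W


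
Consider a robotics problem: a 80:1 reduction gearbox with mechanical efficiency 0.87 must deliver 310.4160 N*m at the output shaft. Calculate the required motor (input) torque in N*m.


tau_in = tau_out / (N * eta) = 310.4160 / (80 * 0.87) = 4.4600

4.4600 N*m


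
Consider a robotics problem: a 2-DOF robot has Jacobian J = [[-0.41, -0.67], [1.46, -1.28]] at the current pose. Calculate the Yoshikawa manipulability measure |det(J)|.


det(J) = -0.41*-1.28 - (-0.67)*(1.46) = 1.5030
|det(J)| = 1.5030

1.5030


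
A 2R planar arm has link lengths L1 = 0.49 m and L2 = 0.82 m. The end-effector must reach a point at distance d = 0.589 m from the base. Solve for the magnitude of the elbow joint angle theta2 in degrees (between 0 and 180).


cos(th2) = (d^2 - L1^2 - L2^2)/(2*L1*L2) = (0.589^2 - 0.49^2 - 0.82^2)/(2*0.49*0.82) = -0.70380662
th2 = acos(-0.70380662) = 134.7332 deg

134.7332 degrees


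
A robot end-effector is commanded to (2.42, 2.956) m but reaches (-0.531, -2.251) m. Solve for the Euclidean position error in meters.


dx = -0.531 - (2.42) = -2.9510, dy = -2.251 - (2.956) = -5.2070
err = sqrt(8.708401 + 27.112849) = 5.9851

5.9851 m


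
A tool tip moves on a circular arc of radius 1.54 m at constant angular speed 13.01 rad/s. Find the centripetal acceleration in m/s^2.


a_c = omega^2 * r = 13.01^2 * 1.54 = 260.6606

260.6606 m/s^2


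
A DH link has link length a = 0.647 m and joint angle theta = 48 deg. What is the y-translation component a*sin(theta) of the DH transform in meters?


a*sin(theta) = 0.647*sin(48 deg) = 0.4808

0.4808 m


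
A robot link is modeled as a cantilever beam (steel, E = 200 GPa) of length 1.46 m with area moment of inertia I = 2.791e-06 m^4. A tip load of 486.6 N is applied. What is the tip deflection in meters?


delta = F*L^3/(3*E*I) = 486.6*1.46^3/(3*2.000e+11*2.791e-06)
      = 1514.3653776/1674600 = 9.0431e-04

9.0431e-04 m


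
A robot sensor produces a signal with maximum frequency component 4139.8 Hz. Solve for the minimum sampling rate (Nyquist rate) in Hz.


f_s,min = 2*f_max = 2*4139.8 = 8279.6000

8279.6000 Hz


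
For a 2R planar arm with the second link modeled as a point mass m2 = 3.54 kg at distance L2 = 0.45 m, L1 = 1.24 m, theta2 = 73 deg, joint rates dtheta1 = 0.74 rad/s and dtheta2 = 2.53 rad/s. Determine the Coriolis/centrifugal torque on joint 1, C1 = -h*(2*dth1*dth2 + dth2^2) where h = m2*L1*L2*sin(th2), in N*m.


h = m2*L1*L2*sin(th2) = 3.54*1.24*0.45*sin(73 deg) = 1.889008
C1 = -h*(2*0.74*2.53 + 2.53^2) = -1.889008*10.1453 = -19.1646

-19.1646 N*m


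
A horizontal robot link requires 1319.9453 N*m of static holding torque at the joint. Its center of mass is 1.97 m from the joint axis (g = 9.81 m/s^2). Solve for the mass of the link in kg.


m = tau / (g*L) = 1319.9453 / (9.81 * 1.97) = 68.3000

68.3000 kg


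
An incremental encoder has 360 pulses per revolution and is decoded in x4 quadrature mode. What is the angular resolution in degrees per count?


resolution = 360 / (PPR * 4) = 360 / 1440 = 0.2500

0.2500 degrees


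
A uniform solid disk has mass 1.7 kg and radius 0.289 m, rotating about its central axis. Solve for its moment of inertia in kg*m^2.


I = (1/2)*m*R^2 = 0.5*1.7*0.289^2 = 0.0710

0.0710 kg*m^2


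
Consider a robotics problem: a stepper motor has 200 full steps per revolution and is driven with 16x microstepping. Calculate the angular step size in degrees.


step = 360/(200*16) = 360/3200 = 0.1125

0.1125 degrees


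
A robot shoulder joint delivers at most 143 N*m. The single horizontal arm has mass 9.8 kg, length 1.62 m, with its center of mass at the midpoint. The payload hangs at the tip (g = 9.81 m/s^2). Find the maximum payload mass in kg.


tau_arm = m_arm*g*(L/2) = 9.8*9.81*1.62/2 = 77.8718 N*m
tau_payload = tau_max - tau_arm = 143 - 77.8718 = 65.1282
m_payload = tau_payload / (g*L) = 65.1282 / (9.81*1.62) = 4.0981

4.0981 kg


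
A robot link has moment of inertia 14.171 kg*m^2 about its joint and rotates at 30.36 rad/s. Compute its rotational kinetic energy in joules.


KE = (1/2)*I*omega^2 = 0.5*14.171*30.36^2 = 6530.9151

6530.9151 J


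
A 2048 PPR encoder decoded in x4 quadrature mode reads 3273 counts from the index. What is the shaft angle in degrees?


angle = counts * 360 / (PPR*4) = 3273 * 360 / 8192 = 143.8330

143.8330 degrees


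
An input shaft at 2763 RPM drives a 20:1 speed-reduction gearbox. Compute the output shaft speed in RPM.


omega_out = omega_in / N = 2763 / 20 = 138.1500

138.1500 RPM


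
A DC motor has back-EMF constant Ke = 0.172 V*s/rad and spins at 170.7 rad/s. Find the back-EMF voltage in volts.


V_emf = Ke * omega = 0.172*170.7 = 29.3604

29.3604 V


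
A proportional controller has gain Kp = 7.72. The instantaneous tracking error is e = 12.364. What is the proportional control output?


u_P = Kp * e = 7.72 * 12.364 = 95.4501

95.4501


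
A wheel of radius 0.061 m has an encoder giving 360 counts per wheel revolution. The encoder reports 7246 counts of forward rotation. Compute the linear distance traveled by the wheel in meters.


revs = 7246/360 = 20.127778
d = revs * 2*pi*r = 20.127778 * 2*pi*0.061 = 7.7145

7.7145 m


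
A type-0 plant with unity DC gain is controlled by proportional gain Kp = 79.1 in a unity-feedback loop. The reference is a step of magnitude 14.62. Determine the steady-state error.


e_ss = R/(1 + Kp) = 14.62/(1 + 79.1) = 14.62/80.1000 = 0.1825

0.1825


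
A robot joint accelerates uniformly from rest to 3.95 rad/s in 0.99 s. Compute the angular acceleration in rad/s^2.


alpha = delta_omega / t = 3.95 / 0.99 = 3.9899

3.9899 rad/s^2


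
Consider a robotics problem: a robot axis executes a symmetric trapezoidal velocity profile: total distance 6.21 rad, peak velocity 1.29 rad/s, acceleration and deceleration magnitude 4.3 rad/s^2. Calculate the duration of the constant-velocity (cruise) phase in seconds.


t_acc = v/a = 0.300000 s, d_acc = v^2/(2a) = 0.193500 rad each
d_cruise = 6.21 - 2*0.193500 = 5.823000 rad
t_cruise = d_cruise/v = 5.823000/1.29 = 4.5140

4.5140 s


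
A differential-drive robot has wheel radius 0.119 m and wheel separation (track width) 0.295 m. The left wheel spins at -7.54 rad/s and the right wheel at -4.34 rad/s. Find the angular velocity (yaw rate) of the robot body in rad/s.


omega = r*(wR - wL)/L = 0.119*(-4.34 - (-7.54))/0.295 = 1.2908

1.2908 rad/s


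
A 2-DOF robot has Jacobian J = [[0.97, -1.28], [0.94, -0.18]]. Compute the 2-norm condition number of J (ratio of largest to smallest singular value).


JJ^T eigenvalues: trace(JJ^T) = 3.4953, det(JJ^T) = det(J)^2 = 1.05801796
s_max^2 = (3.4953 + sqrt(7.98505025))/2 = 3.16054156
s_min^2 = (3.4953 - sqrt(7.98505025))/2 = 0.33475844
kappa = s_max/s_min = sqrt(3.16054156/0.33475844) = 3.0727

3.0727


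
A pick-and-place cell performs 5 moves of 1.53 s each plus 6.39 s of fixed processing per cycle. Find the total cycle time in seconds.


T = 5*1.53 + 6.39 = 14.0400

14.0400 s


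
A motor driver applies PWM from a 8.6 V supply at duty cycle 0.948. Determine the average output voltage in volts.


V_avg = V_supply * D = 8.6*0.948 = 8.1528

8.1528 V


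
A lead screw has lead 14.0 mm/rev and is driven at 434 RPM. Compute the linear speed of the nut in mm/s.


v = lead * (RPM/60) = 14.0*434/60 = 101.2667

101.2667 mm/s


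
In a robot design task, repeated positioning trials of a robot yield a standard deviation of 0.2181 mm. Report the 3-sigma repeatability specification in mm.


repeatability = 3*sigma = 3*0.2181 = 0.6543

0.6543 mm


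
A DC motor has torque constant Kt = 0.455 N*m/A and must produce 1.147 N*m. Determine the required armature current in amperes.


I = tau / Kt = 1.147/0.455 = 2.5209

2.5209 A


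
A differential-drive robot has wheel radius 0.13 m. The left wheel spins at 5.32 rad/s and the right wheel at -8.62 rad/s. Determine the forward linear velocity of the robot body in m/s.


v = r*(wR + wL)/2 = 0.13*(-8.62 + 5.32)/2 = -0.2145

-0.2145 m/s


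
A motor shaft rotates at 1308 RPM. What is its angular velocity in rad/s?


omega = 1308 * 2*pi/60 = 136.9734

136.9734 rad/s


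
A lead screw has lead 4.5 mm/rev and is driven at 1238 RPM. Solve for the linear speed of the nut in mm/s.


v = lead * (RPM/60) = 4.5*1238/60 = 92.8500

92.8500 mm/s


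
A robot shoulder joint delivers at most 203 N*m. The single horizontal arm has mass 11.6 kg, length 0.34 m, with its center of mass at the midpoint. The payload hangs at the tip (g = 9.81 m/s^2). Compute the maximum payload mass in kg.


tau_arm = m_arm*g*(L/2) = 11.6*9.81*0.34/2 = 19.3453 N*m
tau_payload = tau_max - tau_arm = 203 - 19.3453 = 183.6547
m_payload = tau_payload / (g*L) = 183.6547 / (9.81*0.34) = 55.0623

55.0623 kg


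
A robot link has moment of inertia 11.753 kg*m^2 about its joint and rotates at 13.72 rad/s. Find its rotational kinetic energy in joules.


KE = (1/2)*I*omega^2 = 0.5*11.753*13.72^2 = 1106.1830

1106.1830 J


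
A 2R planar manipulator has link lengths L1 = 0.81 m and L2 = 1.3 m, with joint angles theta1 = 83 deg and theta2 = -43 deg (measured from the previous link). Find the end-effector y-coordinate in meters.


y = L1*sin(th1) + L2*sin(th1+th2) = 0.81*sin(83 deg) + 1.3*sin(40 deg) = 1.6396

1.6396 m


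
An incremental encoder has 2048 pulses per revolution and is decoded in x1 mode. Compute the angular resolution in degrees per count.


resolution = 360 / (PPR * 1) = 360 / 2048 = 0.1758

0.1758 degrees


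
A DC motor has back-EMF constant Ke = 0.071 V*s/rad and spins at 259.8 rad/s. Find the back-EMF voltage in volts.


V_emf = Ke * omega = 0.071*259.8 = 18.4458

18.4458 V


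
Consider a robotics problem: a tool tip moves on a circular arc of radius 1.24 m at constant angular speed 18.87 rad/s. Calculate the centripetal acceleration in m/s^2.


a_c = omega^2 * r = 18.87^2 * 1.24 = 441.5354

441.5354 m/s^2


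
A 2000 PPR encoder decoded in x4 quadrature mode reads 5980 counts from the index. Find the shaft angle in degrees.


angle = counts * 360 / (PPR*4) = 5980 * 360 / 8000 = 269.1000

269.1000 degrees


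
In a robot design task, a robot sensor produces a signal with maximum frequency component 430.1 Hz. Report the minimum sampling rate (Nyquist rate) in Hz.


f_s,min = 2*f_max = 2*430.1 = 860.2000

860.2000 Hz


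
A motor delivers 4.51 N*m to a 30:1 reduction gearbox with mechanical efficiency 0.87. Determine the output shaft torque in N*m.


tau_out = tau_in * N * eta = 4.51 * 30 * 0.87 = 117.7110

117.7110 N*m


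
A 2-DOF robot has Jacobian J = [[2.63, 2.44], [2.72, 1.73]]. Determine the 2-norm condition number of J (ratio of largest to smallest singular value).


JJ^T eigenvalues: trace(JJ^T) = 23.2618, det(JJ^T) = det(J)^2 = 4.35515161
s_max^2 = (23.2618 + sqrt(523.69073280))/2 = 23.07304504
s_min^2 = (23.2618 - sqrt(523.69073280))/2 = 0.18875496
kappa = s_max/s_min = sqrt(23.07304504/0.18875496) = 11.0561

11.0561


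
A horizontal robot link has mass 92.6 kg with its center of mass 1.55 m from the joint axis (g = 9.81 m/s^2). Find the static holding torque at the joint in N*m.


tau = m*g*L = 92.6 * 9.81 * 1.55 = 1408.0293

1408.0293 N*m


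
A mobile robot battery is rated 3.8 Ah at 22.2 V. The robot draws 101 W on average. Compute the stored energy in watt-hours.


E = capacity * V = 3.8*22.2 = 84.3600

84.3600 Wh


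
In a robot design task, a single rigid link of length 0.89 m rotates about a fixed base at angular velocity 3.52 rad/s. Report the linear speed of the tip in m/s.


v = L*omega = 0.89 * 3.52 = 3.1328

3.1328 m/s


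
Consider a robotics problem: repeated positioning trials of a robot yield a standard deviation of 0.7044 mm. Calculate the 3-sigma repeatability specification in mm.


repeatability = 3*sigma = 3*0.7044 = 2.1132

2.1132 mm


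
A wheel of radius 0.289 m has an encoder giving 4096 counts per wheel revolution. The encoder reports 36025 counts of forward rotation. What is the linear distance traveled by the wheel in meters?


revs = 36025/4096 = 8.795166
d = revs * 2*pi*r = 8.795166 * 2*pi*0.289 = 15.9706

15.9706 m


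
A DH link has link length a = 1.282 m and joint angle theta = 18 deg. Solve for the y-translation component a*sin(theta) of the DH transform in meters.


a*sin(theta) = 1.282*sin(18 deg) = 0.3962

0.3962 m
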